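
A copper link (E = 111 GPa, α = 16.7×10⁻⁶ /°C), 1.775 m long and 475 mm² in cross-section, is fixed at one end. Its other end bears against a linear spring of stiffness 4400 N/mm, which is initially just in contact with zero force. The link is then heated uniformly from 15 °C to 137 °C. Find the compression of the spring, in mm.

The unrestrained thermal change is αΔT L = 16.7×10⁻⁶ × 122 × 1775 = 3.616 mm.
With a force P in the spring, the elastic change of the link is PL/(AE) and that of the spring is P/k; compatibility requires their sum to equal δ_free.
P [ L/(AE) + 1/k ] = δ_free → P [ 1775/(475×111×10³) + 1/(4400) ] = 3.616.
P = 3.616 / 0.0002609 = 13860 N.
Spring compression = P/k = 13860/(4400) = 3.15 mm.

δ ≈ 3.15 mm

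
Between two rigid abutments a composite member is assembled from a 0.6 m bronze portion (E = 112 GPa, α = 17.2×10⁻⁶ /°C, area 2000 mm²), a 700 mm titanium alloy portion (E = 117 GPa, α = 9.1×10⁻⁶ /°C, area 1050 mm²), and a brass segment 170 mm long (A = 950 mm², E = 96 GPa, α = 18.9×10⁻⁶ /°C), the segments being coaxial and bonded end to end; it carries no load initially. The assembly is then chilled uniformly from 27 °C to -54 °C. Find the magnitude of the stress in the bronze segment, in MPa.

Free thermal contraction of the whole bar: Σ αᵢΔT Lᵢ = 17.2×10⁻⁶×81×600 + 9.1×10⁻⁶×81×700 + 18.9×10⁻⁶×81×170 = 1.612 mm.
Since the ends are fixed, an axial force P builds up, equal in every segment, with P · Σ Lᵢ/(AᵢEᵢ) = δ_free.
Σ Lᵢ/(AᵢEᵢ) = 600/(2000×112×10³) + 700/(1050×117×10³) + 170/(950×96×10³) = 1.024×10⁻⁵ mm/N.
So P = 1.612 / 1.024×10⁻⁵ = 157.4 kN, tensile.
σ_{bronze} = P / A = 157400 / 2000 = 78.71 MPa.

σ ≈ 78.7 MPa (tensile)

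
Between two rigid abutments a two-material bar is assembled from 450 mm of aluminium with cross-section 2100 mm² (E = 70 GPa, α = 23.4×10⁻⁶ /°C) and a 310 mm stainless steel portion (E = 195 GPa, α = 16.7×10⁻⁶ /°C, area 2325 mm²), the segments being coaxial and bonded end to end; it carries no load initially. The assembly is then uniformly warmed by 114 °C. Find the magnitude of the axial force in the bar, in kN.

If the supports were absent, the total length change would be Σ αᵢΔT Lᵢ = 23.4×10⁻⁶×114×450 + 16.7×10⁻⁶×114×310 = 1.791 mm.
The walls prevent any net length change, so an axial force P (same in every segment) develops. Compatibility: P · Σ Lᵢ/(AᵢEᵢ) = δ_free.
The series flexibility is Σ Lᵢ/(AᵢEᵢ) = 450/(2100×70×10³) + 310/(2325×195×10³) = 3.745×10⁻⁶ mm/N.
Hence P = δ_free / Σ(L/AE) = 1.791/3.745×10⁻⁶ = 478.1 kN (compressive).

P ≈ 478 kN (compressive)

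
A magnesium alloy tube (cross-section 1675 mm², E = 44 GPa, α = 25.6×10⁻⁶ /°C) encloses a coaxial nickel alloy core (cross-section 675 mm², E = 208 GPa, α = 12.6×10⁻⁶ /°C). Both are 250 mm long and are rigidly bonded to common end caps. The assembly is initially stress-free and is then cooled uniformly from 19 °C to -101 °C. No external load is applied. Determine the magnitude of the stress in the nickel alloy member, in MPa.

Both members must finish at the same length. With the larger α, the magnesium alloy tends to over-contract; the plates restrain it, putting the magnesium alloy in tension and the nickel alloy in compression. With no external load the two internal forces are equal and opposite, magnitude P.
Compatibility of the two members (thermal + elastic change equal): (α₁ − α₂)ΔT = P·[1/(A₁E₁) + 1/(A₂E₂)].
|α₁ − α₂|·ΔT = 13×10⁻⁶ × 120 = 0.00156.
1/(A₁E₁) + 1/(A₂E₂) = 1/(1675×44×10³) + 1/(675×208×10³) = 2.069×10⁻⁸ N⁻¹.
So P = 0.00156 / 2.069×10⁻⁸ = 75.39 kN.
σ_{nickel alloy} = P/A₂ = 75390/675 = 111.7 MPa, compressive.

σ ≈ 112 MPa (compressive)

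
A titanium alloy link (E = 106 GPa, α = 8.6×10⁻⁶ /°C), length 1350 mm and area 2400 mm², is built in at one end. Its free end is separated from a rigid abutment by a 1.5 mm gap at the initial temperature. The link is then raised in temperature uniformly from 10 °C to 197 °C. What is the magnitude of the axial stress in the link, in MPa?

σ ≈ 52.7 MPa (compressive)

Free thermal elongation = αΔT L = 8.6×10⁻⁶ × 187 × 1350 = 2.171 mm.
After closing the 1.5 mm clearance, 2.171 − 1.5 = 0.6711 mm of expansion remains to be suppressed by the wall.
So σ = E(δ_free − g)/L = 106×10³ × 0.6711/1350 = 52.69 MPa.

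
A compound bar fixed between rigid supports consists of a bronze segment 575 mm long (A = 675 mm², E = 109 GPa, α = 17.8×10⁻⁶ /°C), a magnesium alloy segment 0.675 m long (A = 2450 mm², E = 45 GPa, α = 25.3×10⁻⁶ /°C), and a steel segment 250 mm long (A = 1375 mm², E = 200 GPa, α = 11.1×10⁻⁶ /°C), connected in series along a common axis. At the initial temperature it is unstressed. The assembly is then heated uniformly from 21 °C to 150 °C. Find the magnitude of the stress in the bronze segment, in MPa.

If the supports were absent, the total length change would be Σ αᵢΔT Lᵢ = 17.8×10⁻⁶×129×575 + 25.3×10⁻⁶×129×675 + 11.1×10⁻⁶×129×250 = 3.881 mm.
Since the ends are fixed, an axial force P builds up, equal in every segment, with P · Σ Lᵢ/(AᵢEᵢ) = δ_free.
The series flexibility is Σ Lᵢ/(AᵢEᵢ) = 575/(675×109×10³) + 675/(2450×45×10³) + 250/(1375×200×10³) = 1.485×10⁻⁵ mm/N.
Hence P = δ_free / Σ(L/AE) = 3.881/1.485×10⁻⁵ = 261.4 kN (compressive).
σ_{bronze} = P / A = 261400 / 675 = 387.3 MPa.

σ ≈ 387 MPa (compressive)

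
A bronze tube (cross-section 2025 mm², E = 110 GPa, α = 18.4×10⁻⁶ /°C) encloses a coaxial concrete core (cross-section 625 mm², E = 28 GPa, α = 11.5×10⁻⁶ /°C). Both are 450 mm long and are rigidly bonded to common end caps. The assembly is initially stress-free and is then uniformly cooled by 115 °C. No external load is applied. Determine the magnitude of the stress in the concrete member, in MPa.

Equilibrium of a rigid end plate with no external load gives equal and opposite internal forces ±P in the two members. Since α_{bronze} > α_{concrete}, cooling drives the bronze into tension and the concrete into compression.
Compatibility of the two members (thermal + elastic change equal): (α₁ − α₂)ΔT = P·[1/(A₁E₁) + 1/(A₂E₂)].
|α₁ − α₂|·ΔT = 6.9×10⁻⁶ × 115 = 0.0007935.
1/(A₁E₁) + 1/(A₂E₂) = 1/(2025×110×10³) + 1/(625×28×10³) = 6.163×10⁻⁸ N⁻¹.
P = 0.0007935 / 6.163×10⁻⁸ = 12870 N = 12.87 kN.
σ_{concrete} = P/A₂ = 12870/625 = 20.6 MPa, compressive.

σ ≈ 20.6 MPa (compressive)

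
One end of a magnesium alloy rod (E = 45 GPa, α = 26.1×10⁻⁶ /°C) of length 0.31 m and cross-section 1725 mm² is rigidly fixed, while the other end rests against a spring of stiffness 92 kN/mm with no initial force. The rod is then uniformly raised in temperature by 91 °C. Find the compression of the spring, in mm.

If the spring were absent the rod would lengthen by αΔT L = 26.1×10⁻⁶ × 91 × 310 = 0.7363 mm.
With a force P in the spring, the elastic change of the rod is PL/(AE) and that of the spring is P/k; compatibility requires their sum to equal δ_free.
So P = δ_free / [L/(AE) + 1/k] = 0.7363 / [ 310/(1725×45×10³) + 1/(92×10³) ].
P = 0.7363 / 1.486×10⁻⁵ = 49540 N.
Spring compression = P/k = 49540/(92×10³) = 0.5385 mm.

δ ≈ 0.538 mm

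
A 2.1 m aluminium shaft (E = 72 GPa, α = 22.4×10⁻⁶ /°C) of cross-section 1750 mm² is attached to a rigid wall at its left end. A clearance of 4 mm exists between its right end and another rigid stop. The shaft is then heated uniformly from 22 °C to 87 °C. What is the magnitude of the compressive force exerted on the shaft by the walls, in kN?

P ≈ 0 kN

Unrestrained expansion: δ_free = αΔT L = 22.4×10⁻⁶ × 65 × 2100 = 3.058 mm.
Since δ_free = 3.06 mm is less than the 4 mm gap, the shaft never touches the wall. No axial force develops.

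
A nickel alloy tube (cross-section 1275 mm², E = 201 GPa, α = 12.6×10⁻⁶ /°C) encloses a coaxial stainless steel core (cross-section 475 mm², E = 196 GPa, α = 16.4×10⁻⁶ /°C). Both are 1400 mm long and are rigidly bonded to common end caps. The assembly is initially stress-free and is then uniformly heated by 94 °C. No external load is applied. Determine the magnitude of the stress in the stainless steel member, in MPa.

The stainless steel has the larger α, so on heating it would change length more than the nickel alloy if both were free. The rigid plates force a common final length, so the stainless steel is put into compression and the nickel alloy into tension, with equal and opposite forces P (no external load).
Equating the net (thermal + elastic) strains gives |α₁ − α₂|·ΔT = P·[1/(A₁E₁) + 1/(A₂E₂)].
|α₁ − α₂|·ΔT = 3.8×10⁻⁶ × 94 = 0.0003572.
1/(A₁E₁) + 1/(A₂E₂) = 1/(1275×201×10³) + 1/(475×196×10³) = 1.464×10⁻⁸ N⁻¹.
P = 0.0003572 / 1.464×10⁻⁸ = 24390 N = 24.39 kN.
σ_{stainless steel} = P/A₂ = 24390/475 = 51.35 MPa, compressive.

σ ≈ 51.4 MPa (compressive)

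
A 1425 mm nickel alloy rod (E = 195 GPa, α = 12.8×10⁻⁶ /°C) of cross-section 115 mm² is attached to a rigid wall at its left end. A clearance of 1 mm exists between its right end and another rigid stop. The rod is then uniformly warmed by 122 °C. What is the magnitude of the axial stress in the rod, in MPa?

If the wall were absent the rod would grow by αΔT L = 12.8×10⁻⁶ × 122 × 1425 = 2.225 mm.
After closing the 1 mm clearance, 2.225 − 1 = 1.225 mm of expansion remains to be suppressed by the wall.
So σ = E(δ_free − g)/L = 195×10³ × 1.225/1425 = 167.7 MPa.

σ ≈ 168 MPa (compressive)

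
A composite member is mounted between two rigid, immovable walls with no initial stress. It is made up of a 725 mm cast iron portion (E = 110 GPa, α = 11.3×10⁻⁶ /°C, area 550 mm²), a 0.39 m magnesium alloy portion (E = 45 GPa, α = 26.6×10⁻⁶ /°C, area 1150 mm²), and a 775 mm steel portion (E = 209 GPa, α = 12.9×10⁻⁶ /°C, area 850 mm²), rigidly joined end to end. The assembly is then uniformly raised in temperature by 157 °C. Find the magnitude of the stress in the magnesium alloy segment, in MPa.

σ ≈ 163 MPa (compressive)

Free thermal expansion of the whole bar: Σ αᵢΔT Lᵢ = 11.3×10⁻⁶×157×725 + 26.6×10⁻⁶×157×390 + 12.9×10⁻⁶×157×775 = 4.485 mm.
The rigid supports impose zero overall length change; the single axial force P common to all segments must satisfy P Σ Lᵢ/(AᵢEᵢ) = δ_free.
The series flexibility is Σ Lᵢ/(AᵢEᵢ) = 725/(550×110×10³) + 390/(1150×45×10³) + 775/(850×209×10³) = 2.388×10⁻⁵ mm/N.
Hence P = δ_free / Σ(L/AE) = 4.485/2.388×10⁻⁵ = 187.8 kN (compressive).
σ_{magnesium alloy} = P / A = 187800 / 1150 = 163.3 MPa.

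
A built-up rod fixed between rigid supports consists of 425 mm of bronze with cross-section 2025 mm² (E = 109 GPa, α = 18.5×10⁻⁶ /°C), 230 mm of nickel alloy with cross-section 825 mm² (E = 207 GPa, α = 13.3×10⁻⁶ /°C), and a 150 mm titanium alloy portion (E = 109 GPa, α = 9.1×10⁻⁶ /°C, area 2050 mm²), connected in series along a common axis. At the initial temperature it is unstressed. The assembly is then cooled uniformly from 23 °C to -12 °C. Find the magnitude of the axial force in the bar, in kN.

If the supports were absent, the total length change would be Σ αᵢΔT Lᵢ = 18.5×10⁻⁶×35×425 + 13.3×10⁻⁶×35×230 + 9.1×10⁻⁶×35×150 = 0.43 mm.
The walls prevent any net length change, so an axial force P (same in every segment) develops. Compatibility: P · Σ Lᵢ/(AᵢEᵢ) = δ_free.
Σ Lᵢ/(AᵢEᵢ) = 425/(2025×109×10³) + 230/(825×207×10³) + 150/(2050×109×10³) = 3.944×10⁻⁶ mm/N.
P = 0.43 / 3.944×10⁻⁶ = 109000 N = 109 kN, tensile.

P ≈ 109 kN (tensile)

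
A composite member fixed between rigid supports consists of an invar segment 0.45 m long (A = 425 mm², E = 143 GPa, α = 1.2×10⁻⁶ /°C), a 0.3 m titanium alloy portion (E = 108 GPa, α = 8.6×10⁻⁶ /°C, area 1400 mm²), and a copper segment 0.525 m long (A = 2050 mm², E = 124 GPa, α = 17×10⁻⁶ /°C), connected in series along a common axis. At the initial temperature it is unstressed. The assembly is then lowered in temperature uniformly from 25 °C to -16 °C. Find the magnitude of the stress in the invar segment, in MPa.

With the walls removed the bar would change length by δ_free = Σ αᵢΔT Lᵢ = 1.2×10⁻⁶×41×450 + 8.6×10⁻⁶×41×300 + 17×10⁻⁶×41×525 = 0.4938 mm.
The walls prevent any net length change, so an axial force P (same in every segment) develops. Compatibility: P · Σ Lᵢ/(AᵢEᵢ) = δ_free.
Σ Lᵢ/(AᵢEᵢ) = 450/(425×143×10³) + 300/(1400×108×10³) + 525/(2050×124×10³) = 1.145×10⁻⁵ mm/N.
So P = 0.4938 / 1.145×10⁻⁵ = 43.12 kN, tensile.
σ_{invar} = P / A = 43120 / 425 = 101.5 MPa.

σ ≈ 101 MPa (tensile)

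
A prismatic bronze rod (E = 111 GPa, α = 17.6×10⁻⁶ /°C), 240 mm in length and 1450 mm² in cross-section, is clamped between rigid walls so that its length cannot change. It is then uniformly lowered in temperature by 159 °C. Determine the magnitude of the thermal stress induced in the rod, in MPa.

σ ≈ 311 MPa (tensile)

With length fixed, the mechanical strain must cancel the thermal strain αΔT = 17.6×10⁻⁶ × 159 = 2798.4×10⁻⁶.
σ = EαΔT = 111×10³ × 17.6×10⁻⁶ × 159 = 310.6 MPa (tensile; the rod is trying to contract).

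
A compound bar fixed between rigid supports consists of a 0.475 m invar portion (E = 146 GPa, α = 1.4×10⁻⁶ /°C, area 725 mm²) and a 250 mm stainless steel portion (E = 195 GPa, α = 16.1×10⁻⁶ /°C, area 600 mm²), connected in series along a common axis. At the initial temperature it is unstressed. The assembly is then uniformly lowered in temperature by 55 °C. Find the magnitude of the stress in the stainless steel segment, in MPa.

σ ≈ 64.9 MPa (tensile)

Free thermal contraction of the whole bar: Σ αᵢΔT Lᵢ = 1.4×10⁻⁶×55×475 + 16.1×10⁻⁶×55×250 = 0.258 mm.
The rigid supports impose zero overall length change; the single axial force P common to all segments must satisfy P Σ Lᵢ/(AᵢEᵢ) = δ_free.
The series flexibility is Σ Lᵢ/(AᵢEᵢ) = 475/(725×146×10³) + 250/(600×195×10³) = 6.624×10⁻⁶ mm/N.
P = 0.258 / 6.624×10⁻⁶ = 38940 N = 38.94 kN, tensile.
σ_{stainless steel} = P / A = 38940 / 600 = 64.9 MPa.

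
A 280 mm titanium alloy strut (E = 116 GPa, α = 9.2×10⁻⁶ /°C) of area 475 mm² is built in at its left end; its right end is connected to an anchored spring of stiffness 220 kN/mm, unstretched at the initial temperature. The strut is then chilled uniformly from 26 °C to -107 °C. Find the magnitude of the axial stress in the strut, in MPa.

σ ≈ 74.9 MPa (tensile)

The unrestrained thermal change is αΔT L = 9.2×10⁻⁶ × 133 × 280 = 0.3426 mm.
Let P be the tensile force in the spring. The strut extends elastically by PL/(AE) and the spring stretches by P/k; together these equal δ_free.
P [ L/(AE) + 1/k ] = δ_free → P [ 280/(475×116×10³) + 1/(220×10³) ] = 0.3426.
P = 0.3426 / 9.627×10⁻⁶ = 35590 N.
σ = P/A = 35590/475 = 74.92 MPa.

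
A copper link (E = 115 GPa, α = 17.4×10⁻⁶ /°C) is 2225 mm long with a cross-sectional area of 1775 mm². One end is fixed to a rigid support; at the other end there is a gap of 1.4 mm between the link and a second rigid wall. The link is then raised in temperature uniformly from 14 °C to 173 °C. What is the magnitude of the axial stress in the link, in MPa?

Free thermal elongation = αΔT L = 17.4×10⁻⁶ × 159 × 2225 = 6.156 mm.
After closing the 1.4 mm clearance, 6.156 − 1.4 = 4.756 mm of expansion remains to be suppressed by the wall.
So σ = E(δ_free − g)/L = 115×10³ × 4.756/2225 = 245.8 MPa.

σ ≈ 246 MPa (compressive)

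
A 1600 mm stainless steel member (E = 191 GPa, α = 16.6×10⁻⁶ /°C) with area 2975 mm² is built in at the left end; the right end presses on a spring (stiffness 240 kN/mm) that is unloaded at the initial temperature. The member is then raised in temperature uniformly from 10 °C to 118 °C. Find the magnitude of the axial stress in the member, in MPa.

σ ≈ 138 MPa (compressive)

The unrestrained thermal change is αΔT L = 16.6×10⁻⁶ × 108 × 1600 = 2.868 mm.
Let P be the compressive force at the spring. The member shortens elastically by PL/(AE) and the spring compresses by P/k; together these equal δ_free.
P [ L/(AE) + 1/k ] = δ_free → P [ 1600/(2975×191×10³) + 1/(240×10³) ] = 2.868.
P = 2.868 / 6.982×10⁻⁶ = 410800 N.
σ = P/A = 410800/2975 = 138.1 MPa.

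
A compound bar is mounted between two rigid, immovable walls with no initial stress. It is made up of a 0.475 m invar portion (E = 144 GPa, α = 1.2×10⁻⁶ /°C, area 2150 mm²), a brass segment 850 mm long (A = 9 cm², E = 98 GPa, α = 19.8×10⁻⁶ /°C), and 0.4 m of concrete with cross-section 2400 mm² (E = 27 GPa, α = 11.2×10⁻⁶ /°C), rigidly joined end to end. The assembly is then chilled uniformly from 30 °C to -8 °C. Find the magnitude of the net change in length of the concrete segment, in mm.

|ΔL| ≈ 0.126 mm

Free thermal contraction of the whole bar: Σ αᵢΔT Lᵢ = 1.2×10⁻⁶×38×475 + 19.8×10⁻⁶×38×850 + 11.2×10⁻⁶×38×400 = 0.8314 mm.
Since the ends are fixed, an axial force P builds up, equal in every segment, with P · Σ Lᵢ/(AᵢEᵢ) = δ_free.
Σ Lᵢ/(AᵢEᵢ) = 475/(2150×144×10³) + 850/(900×98×10³) + 400/(2400×27×10³) = 1.734×10⁻⁵ mm/N.
P = 0.8314 / 1.734×10⁻⁵ = 47940 N = 47.94 kN, tensile.
For the concrete segment, free thermal change = 11.2×10⁻⁶×38×400 = 0.1702 mm and elastic change from P = 47940×400/(2400×27×10³) = 0.2959 mm; these oppose, so the net change is 0.126 mm (segment lengthens).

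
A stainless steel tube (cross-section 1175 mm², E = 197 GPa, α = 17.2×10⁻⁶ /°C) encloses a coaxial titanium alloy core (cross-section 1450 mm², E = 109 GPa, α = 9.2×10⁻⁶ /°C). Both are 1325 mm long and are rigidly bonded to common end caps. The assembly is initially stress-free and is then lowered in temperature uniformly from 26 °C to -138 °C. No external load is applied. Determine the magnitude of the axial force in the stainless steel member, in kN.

P ≈ 123 kN (tensile in the stainless steel)

Both members must finish at the same length. With the larger α, the stainless steel tends to over-contract; the plates restrain it, putting the stainless steel in tension and the titanium alloy in compression. With no external load the two internal forces are equal and opposite, magnitude P.
Compatibility of the two members (thermal + elastic change equal): (α₁ − α₂)ΔT = P·[1/(A₁E₁) + 1/(A₂E₂)].
|α₁ − α₂|·ΔT = 8×10⁻⁶ × 164 = 0.001312.
1/(A₁E₁) + 1/(A₂E₂) = 1/(1175×197×10³) + 1/(1450×109×10³) = 1.065×10⁻⁸ N⁻¹.
So P = 0.001312 / 1.065×10⁻⁸ = 123.2 kN.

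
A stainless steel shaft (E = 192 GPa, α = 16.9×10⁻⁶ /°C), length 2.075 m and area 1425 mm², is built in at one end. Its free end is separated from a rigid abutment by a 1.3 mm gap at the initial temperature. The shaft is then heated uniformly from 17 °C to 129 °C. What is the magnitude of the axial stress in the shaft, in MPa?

σ ≈ 243 MPa (compressive)

If the wall were absent the shaft would grow by αΔT L = 16.9×10⁻⁶ × 112 × 2075 = 3.928 mm.
This exceeds the 1.3 mm gap, so the wall pushes back. The portion of expansion that must be recovered elastically is δ_free − gap = 3.928 − 1.3 = 2.628 mm.
That suppressed elongation corresponds to σ = E·Δ/L = 192×10³ × 2.628/2075 = 243.1 MPa.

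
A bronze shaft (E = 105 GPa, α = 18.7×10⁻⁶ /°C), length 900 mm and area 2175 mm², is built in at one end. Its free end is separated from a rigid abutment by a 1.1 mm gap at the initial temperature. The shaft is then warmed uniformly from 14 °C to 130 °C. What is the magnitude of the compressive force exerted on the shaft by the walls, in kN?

P ≈ 216 kN

Unrestrained expansion: δ_free = αΔT L = 18.7×10⁻⁶ × 116 × 900 = 1.952 mm.
After closing the 1.1 mm clearance, 1.952 − 1.1 = 0.8523 mm of expansion remains to be suppressed by the wall.
Compatibility: PL/(AE) = 0.8523 mm, so σ = P/A = E × (0.8523/900) = 99.43 MPa.
Force on the wall = σA = 99.43 × 2175 mm² = 216.3 kN.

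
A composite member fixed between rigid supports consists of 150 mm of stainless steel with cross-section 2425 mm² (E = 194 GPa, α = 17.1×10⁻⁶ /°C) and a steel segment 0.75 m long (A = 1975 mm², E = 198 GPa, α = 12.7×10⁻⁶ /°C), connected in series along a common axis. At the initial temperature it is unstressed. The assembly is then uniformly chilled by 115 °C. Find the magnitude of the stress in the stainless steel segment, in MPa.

σ ≈ 256 MPa (tensile)

If the supports were absent, the total length change would be Σ αᵢΔT Lᵢ = 17.1×10⁻⁶×115×150 + 12.7×10⁻⁶×115×750 = 1.39 mm.
Since the ends are fixed, an axial force P builds up, equal in every segment, with P · Σ Lᵢ/(AᵢEᵢ) = δ_free.
Σ Lᵢ/(AᵢEᵢ) = 150/(2425×194×10³) + 750/(1975×198×10³) = 2.237×10⁻⁶ mm/N.
Hence P = δ_free / Σ(L/AE) = 1.39/2.237×10⁻⁶ = 621.6 kN (tensile).
σ_{stainless steel} = P / A = 621600 / 2425 = 256.3 MPa.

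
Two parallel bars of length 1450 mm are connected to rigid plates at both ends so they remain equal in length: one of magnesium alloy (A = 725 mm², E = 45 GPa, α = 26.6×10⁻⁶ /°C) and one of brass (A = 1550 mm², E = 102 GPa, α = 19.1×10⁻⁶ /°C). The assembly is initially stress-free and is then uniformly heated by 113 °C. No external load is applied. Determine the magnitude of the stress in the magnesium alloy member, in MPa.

Both members must finish at the same length. With the larger α, the magnesium alloy tends to over-expand; the plates restrain it, putting the magnesium alloy in compression and the brass in tension. With no external load the two internal forces are equal and opposite, magnitude P.
Compatibility of the two members (thermal + elastic change equal): (α₁ − α₂)ΔT = P·[1/(A₁E₁) + 1/(A₂E₂)].
|α₁ − α₂|·ΔT = 7.5×10⁻⁶ × 113 = 0.0008475.
1/(A₁E₁) + 1/(A₂E₂) = 1/(725×45×10³) + 1/(1550×102×10³) = 3.698×10⁻⁸ N⁻¹.
P = 0.0008475 / 3.698×10⁻⁸ = 22920 N = 22.92 kN.
σ_{magnesium alloy} = P/A₁ = 22920/725 = 31.61 MPa, compressive.

σ ≈ 31.6 MPa (compressive)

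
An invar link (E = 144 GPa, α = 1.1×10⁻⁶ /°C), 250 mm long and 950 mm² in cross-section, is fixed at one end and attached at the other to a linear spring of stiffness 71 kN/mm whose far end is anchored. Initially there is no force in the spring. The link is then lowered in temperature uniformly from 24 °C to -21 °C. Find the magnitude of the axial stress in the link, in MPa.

The unrestrained thermal change is αΔT L = 1.1×10⁻⁶ × 45 × 250 = 0.01238 mm.
Let P be the tensile force in the spring. The link extends elastically by PL/(AE) and the spring stretches by P/k; together these equal δ_free.
So P = δ_free / [L/(AE) + 1/k] = 0.01238 / [ 250/(950×144×10³) + 1/(71×10³) ].
P = 0.01238 / 1.591×10⁻⁵ = 777.7 N.
σ = P/A = 777.7/950 = 0.8186 MPa.

σ ≈ 0.819 MPa (tensile)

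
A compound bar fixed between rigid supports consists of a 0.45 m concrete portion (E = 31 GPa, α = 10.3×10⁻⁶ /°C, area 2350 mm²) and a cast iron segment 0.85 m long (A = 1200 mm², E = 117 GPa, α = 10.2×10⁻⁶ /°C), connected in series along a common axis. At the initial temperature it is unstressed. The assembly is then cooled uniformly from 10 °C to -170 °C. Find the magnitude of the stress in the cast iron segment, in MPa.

σ ≈ 163 MPa (tensile)

Free thermal contraction of the whole bar: Σ αᵢΔT Lᵢ = 10.3×10⁻⁶×180×450 + 10.2×10⁻⁶×180×850 = 2.395 mm.
The walls prevent any net length change, so an axial force P (same in every segment) develops. Compatibility: P · Σ Lᵢ/(AᵢEᵢ) = δ_free.
Σ Lᵢ/(AᵢEᵢ) = 450/(2350×31×10³) + 850/(1200×117×10³) = 1.223×10⁻⁵ mm/N.
Hence P = δ_free / Σ(L/AE) = 2.395/1.223×10⁻⁵ = 195.8 kN (tensile).
σ_{cast iron} = P / A = 195800 / 1200 = 163.2 MPa.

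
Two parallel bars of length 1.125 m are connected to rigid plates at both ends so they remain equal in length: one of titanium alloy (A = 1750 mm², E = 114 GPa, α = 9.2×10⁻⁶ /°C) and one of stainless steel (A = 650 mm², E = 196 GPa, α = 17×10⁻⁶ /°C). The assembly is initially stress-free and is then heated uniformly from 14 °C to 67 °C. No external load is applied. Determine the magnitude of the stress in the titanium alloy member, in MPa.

Both members must finish at the same length. With the larger α, the stainless steel tends to over-expand; the plates restrain it, putting the stainless steel in compression and the titanium alloy in tension. With no external load the two internal forces are equal and opposite, magnitude P.
Compatibility of the two members (thermal + elastic change equal): (α₁ − α₂)ΔT = P·[1/(A₁E₁) + 1/(A₂E₂)].
|α₁ − α₂|·ΔT = 7.8×10⁻⁶ × 53 = 0.0004134.
1/(A₁E₁) + 1/(A₂E₂) = 1/(1750×114×10³) + 1/(650×196×10³) = 1.286×10⁻⁸ N⁻¹.
P = 0.0004134 / 1.286×10⁻⁸ = 32140 N = 32.14 kN.
σ_{titanium alloy} = P/A₁ = 32140/1750 = 18.37 MPa, tensile.

σ ≈ 18.4 MPa (tensile)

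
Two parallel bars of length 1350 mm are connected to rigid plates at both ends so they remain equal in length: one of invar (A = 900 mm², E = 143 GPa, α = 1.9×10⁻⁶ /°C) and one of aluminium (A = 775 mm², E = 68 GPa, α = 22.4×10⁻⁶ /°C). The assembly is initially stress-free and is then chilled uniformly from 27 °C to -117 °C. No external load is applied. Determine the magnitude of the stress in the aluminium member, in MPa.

σ ≈ 142 MPa (tensile)

Both members must finish at the same length. With the larger α, the aluminium tends to over-contract; the plates restrain it, putting the aluminium in tension and the invar in compression. With no external load the two internal forces are equal and opposite, magnitude P.
Setting the final lengths equal and cancelling L: (α₁ − α₂)ΔT = P/(A₁E₁) + P/(A₂E₂).
|α₁ − α₂|·ΔT = 20.5×10⁻⁶ × 144 = 0.002952.
1/(A₁E₁) + 1/(A₂E₂) = 1/(900×143×10³) + 1/(775×68×10³) = 2.675×10⁻⁸ N⁻¹.
So P = 0.002952 / 2.675×10⁻⁸ = 110.4 kN.
σ_{aluminium} = P/A₂ = 110400/775 = 142.4 MPa, tensile.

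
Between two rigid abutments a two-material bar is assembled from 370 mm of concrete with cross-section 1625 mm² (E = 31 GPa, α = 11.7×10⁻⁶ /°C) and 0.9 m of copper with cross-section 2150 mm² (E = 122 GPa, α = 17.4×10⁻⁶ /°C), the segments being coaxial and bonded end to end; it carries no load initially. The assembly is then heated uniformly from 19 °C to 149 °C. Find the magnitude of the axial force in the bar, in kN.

P ≈ 241 kN (compressive)

If the supports were absent, the total length change would be Σ αᵢΔT Lᵢ = 11.7×10⁻⁶×130×370 + 17.4×10⁻⁶×130×900 = 2.599 mm.
The rigid supports impose zero overall length change; the single axial force P common to all segments must satisfy P Σ Lᵢ/(AᵢEᵢ) = δ_free.
Σ Lᵢ/(AᵢEᵢ) = 370/(1625×31×10³) + 900/(2150×122×10³) = 1.078×10⁻⁵ mm/N.
So P = 2.599 / 1.078×10⁻⁵ = 241.1 kN, compressive.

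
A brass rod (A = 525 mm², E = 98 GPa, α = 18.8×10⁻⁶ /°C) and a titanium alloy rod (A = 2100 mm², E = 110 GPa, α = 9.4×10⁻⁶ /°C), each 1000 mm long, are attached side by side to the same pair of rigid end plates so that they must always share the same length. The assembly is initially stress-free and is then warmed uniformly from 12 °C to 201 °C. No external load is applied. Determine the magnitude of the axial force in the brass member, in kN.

Equilibrium of a rigid end plate with no external load gives equal and opposite internal forces ±P in the two members. Since α_{brass} > α_{titanium alloy}, heating drives the brass into compression and the titanium alloy into tension.
Compatibility of the two members (thermal + elastic change equal): (α₁ − α₂)ΔT = P·[1/(A₁E₁) + 1/(A₂E₂)].
|α₁ − α₂|·ΔT = 9.4×10⁻⁶ × 189 = 0.001777.
1/(A₁E₁) + 1/(A₂E₂) = 1/(525×98×10³) + 1/(2100×110×10³) = 2.377×10⁻⁸ N⁻¹.
So P = 0.001777 / 2.377×10⁻⁸ = 74.76 kN.

P ≈ 74.8 kN (compressive in the brass)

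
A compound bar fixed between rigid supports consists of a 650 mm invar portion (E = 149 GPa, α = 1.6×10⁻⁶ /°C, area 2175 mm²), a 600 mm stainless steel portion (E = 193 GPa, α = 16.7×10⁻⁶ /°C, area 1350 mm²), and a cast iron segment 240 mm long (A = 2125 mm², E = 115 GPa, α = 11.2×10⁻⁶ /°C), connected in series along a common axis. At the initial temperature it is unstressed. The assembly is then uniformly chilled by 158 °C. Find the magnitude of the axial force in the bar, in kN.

P ≈ 411 kN (tensile)

With the walls removed the bar would change length by δ_free = Σ αᵢΔT Lᵢ = 1.6×10⁻⁶×158×650 + 16.7×10⁻⁶×158×600 + 11.2×10⁻⁶×158×240 = 2.172 mm.
The walls prevent any net length change, so an axial force P (same in every segment) develops. Compatibility: P · Σ Lᵢ/(AᵢEᵢ) = δ_free.
Σ Lᵢ/(AᵢEᵢ) = 650/(2175×149×10³) + 600/(1350×193×10³) + 240/(2125×115×10³) = 5.291×10⁻⁶ mm/N.
Hence P = δ_free / Σ(L/AE) = 2.172/5.291×10⁻⁶ = 410.6 kN (tensile).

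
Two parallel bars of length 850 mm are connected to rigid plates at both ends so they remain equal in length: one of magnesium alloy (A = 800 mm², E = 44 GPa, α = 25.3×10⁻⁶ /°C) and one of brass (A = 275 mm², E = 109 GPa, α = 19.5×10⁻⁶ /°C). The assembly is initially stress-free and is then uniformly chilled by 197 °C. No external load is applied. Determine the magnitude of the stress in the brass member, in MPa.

σ ≈ 67.3 MPa (compressive)

Both members must finish at the same length. With the larger α, the magnesium alloy tends to over-contract; the plates restrain it, putting the magnesium alloy in tension and the brass in compression. With no external load the two internal forces are equal and opposite, magnitude P.
Compatibility of the two members (thermal + elastic change equal): (α₁ − α₂)ΔT = P·[1/(A₁E₁) + 1/(A₂E₂)].
|α₁ − α₂|·ΔT = 5.8×10⁻⁶ × 197 = 0.001143.
1/(A₁E₁) + 1/(A₂E₂) = 1/(800×44×10³) + 1/(275×109×10³) = 6.177×10⁻⁸ N⁻¹.
So P = 0.001143 / 6.177×10⁻⁸ = 18.5 kN.
σ_{brass} = P/A₂ = 18500/275 = 67.26 MPa, compressive.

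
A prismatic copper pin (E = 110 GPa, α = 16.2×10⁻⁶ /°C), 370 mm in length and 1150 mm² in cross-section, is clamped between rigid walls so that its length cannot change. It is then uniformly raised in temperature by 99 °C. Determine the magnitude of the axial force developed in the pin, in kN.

P ≈ 203 kN (compressive)

The ends cannot move, so σ = EαΔT = 110×10³ × 16.2×10⁻⁶ × 99 = 176.4 MPa.
P = AEαΔT = 1150 × 110×10³ × 16.2×10⁻⁶ × 99 = 202.9 kN (compressive).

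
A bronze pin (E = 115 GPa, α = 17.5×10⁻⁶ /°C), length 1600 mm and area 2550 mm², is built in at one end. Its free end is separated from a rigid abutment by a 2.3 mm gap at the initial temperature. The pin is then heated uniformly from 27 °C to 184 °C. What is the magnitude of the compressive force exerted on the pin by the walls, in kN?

P ≈ 384 kN

Unrestrained expansion: δ_free = αΔT L = 17.5×10⁻⁶ × 157 × 1600 = 4.396 mm.
This exceeds the 2.3 mm gap, so the wall pushes back. The portion of expansion that must be recovered elastically is δ_free − gap = 4.396 − 2.3 = 2.096 mm.
That suppressed elongation corresponds to σ = E·Δ/L = 115×10³ × 2.096/1600 = 150.7 MPa.
P = σA = 150.7 × 2550 = 384.2 kN.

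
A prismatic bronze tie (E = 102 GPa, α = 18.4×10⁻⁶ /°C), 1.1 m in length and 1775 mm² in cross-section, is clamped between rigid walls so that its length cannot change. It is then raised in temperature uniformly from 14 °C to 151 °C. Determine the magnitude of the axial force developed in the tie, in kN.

P ≈ 456 kN (compressive)

The ends cannot move, so σ = EαΔT = 102×10³ × 18.4×10⁻⁶ × 137 = 257.1 MPa.
Axial force P = σA = 257.1 × 1775 = 456400 N = 456.4 kN, compressive.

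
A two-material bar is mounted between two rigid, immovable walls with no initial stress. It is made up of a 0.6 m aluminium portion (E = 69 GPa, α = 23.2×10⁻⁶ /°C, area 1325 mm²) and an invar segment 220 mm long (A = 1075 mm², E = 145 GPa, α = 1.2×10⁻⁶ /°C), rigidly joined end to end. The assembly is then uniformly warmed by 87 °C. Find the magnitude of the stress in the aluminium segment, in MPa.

σ ≈ 117 MPa (compressive)

Free thermal expansion of the whole bar: Σ αᵢΔT Lᵢ = 23.2×10⁻⁶×87×600 + 1.2×10⁻⁶×87×220 = 1.234 mm.
The walls prevent any net length change, so an axial force P (same in every segment) develops. Compatibility: P · Σ Lᵢ/(AᵢEᵢ) = δ_free.
The series flexibility is Σ Lᵢ/(AᵢEᵢ) = 600/(1325×69×10³) + 220/(1075×145×10³) = 7.974×10⁻⁶ mm/N.
Hence P = δ_free / Σ(L/AE) = 1.234/7.974×10⁻⁶ = 154.8 kN (compressive).
σ_{aluminium} = P / A = 154800 / 1325 = 116.8 MPa.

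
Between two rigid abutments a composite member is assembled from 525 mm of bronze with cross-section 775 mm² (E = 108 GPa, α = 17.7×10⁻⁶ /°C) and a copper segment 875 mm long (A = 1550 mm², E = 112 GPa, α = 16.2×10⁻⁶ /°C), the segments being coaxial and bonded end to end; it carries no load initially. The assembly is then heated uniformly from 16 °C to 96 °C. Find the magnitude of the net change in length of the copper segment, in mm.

Free thermal expansion of the whole bar: Σ αᵢΔT Lᵢ = 17.7×10⁻⁶×80×525 + 16.2×10⁻⁶×80×875 = 1.877 mm.
The walls prevent any net length change, so an axial force P (same in every segment) develops. Compatibility: P · Σ Lᵢ/(AᵢEᵢ) = δ_free.
The series flexibility is Σ Lᵢ/(AᵢEᵢ) = 525/(775×108×10³) + 875/(1550×112×10³) = 1.131×10⁻⁵ mm/N.
So P = 1.877 / 1.131×10⁻⁵ = 166 kN, compressive.
For the copper segment, free thermal change = 16.2×10⁻⁶×80×875 = 1.134 mm and elastic change from P = 166000×875/(1550×112×10³) = 0.8365 mm; these oppose, so the net change is 0.298 mm (segment lengthens).

|ΔL| ≈ 0.298 mm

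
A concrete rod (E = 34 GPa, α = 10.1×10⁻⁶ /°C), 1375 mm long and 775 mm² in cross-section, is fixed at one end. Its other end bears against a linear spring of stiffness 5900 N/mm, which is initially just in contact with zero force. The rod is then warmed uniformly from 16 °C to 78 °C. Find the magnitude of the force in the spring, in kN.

Free thermal expansion: δ_free = αΔT L = 10.1×10⁻⁶ × 62 × 1375 = 0.861 mm.
Let P be the compressive force at the spring. The rod shortens elastically by PL/(AE) and the spring compresses by P/k; together these equal δ_free.
P [ L/(AE) + 1/k ] = δ_free → P [ 1375/(775×34×10³) + 1/(5900) ] = 0.861.
P = 0.861 / 0.0002217 = 3884 N.

P ≈ 3.88 kN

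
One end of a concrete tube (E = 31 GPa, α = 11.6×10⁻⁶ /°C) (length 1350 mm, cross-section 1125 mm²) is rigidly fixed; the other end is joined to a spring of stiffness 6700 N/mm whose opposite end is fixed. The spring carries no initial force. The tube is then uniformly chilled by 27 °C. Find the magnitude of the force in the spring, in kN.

P ≈ 2.25 kN

The unrestrained thermal change is αΔT L = 11.6×10⁻⁶ × 27 × 1350 = 0.4228 mm.
Let P be the tensile force in the spring. The tube extends elastically by PL/(AE) and the spring stretches by P/k; together these equal δ_free.
P [ L/(AE) + 1/k ] = δ_free → P [ 1350/(1125×31×10³) + 1/(6700) ] = 0.4228.
P = 0.4228 / 0.000188 = 2249 N.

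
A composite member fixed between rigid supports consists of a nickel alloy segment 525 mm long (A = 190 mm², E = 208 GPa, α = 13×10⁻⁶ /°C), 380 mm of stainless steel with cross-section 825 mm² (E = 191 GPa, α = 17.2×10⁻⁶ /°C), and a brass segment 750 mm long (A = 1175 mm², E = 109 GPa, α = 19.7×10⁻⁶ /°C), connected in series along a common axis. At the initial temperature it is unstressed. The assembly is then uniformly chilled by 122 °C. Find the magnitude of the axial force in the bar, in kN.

P ≈ 159 kN (tensile)

Free thermal contraction of the whole bar: Σ αᵢΔT Lᵢ = 13×10⁻⁶×122×525 + 17.2×10⁻⁶×122×380 + 19.7×10⁻⁶×122×750 = 3.433 mm.
The rigid supports impose zero overall length change; the single axial force P common to all segments must satisfy P Σ Lᵢ/(AᵢEᵢ) = δ_free.
The series flexibility is Σ Lᵢ/(AᵢEᵢ) = 525/(190×208×10³) + 380/(825×191×10³) + 750/(1175×109×10³) = 2.155×10⁻⁵ mm/N.
P = 3.433 / 2.155×10⁻⁵ = 159300 N = 159.3 kN, tensile.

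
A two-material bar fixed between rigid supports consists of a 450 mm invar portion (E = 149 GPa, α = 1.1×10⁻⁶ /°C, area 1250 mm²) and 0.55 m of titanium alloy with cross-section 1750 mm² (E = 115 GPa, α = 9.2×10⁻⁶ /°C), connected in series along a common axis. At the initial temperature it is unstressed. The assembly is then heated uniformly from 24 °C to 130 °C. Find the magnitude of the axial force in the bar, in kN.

P ≈ 114 kN (compressive)

If the supports were absent, the total length change would be Σ αᵢΔT Lᵢ = 1.1×10⁻⁶×106×450 + 9.2×10⁻⁶×106×550 = 0.5888 mm.
Since the ends are fixed, an axial force P builds up, equal in every segment, with P · Σ Lᵢ/(AᵢEᵢ) = δ_free.
The series flexibility is Σ Lᵢ/(AᵢEᵢ) = 450/(1250×149×10³) + 550/(1750×115×10³) = 5.149×10⁻⁶ mm/N.
Hence P = δ_free / Σ(L/AE) = 0.5888/5.149×10⁻⁶ = 114.4 kN (compressive).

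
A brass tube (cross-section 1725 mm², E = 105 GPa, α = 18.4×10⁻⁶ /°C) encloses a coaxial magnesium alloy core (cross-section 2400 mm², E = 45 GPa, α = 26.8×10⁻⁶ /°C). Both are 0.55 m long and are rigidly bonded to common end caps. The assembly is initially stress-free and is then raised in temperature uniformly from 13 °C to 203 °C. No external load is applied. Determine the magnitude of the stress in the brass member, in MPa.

σ ≈ 62.6 MPa (tensile)

Equilibrium of a rigid end plate with no external load gives equal and opposite internal forces ±P in the two members. Since α_{magnesium alloy} > α_{brass}, heating drives the magnesium alloy into compression and the brass into tension.
Equating the net (thermal + elastic) strains gives |α₁ − α₂|·ΔT = P·[1/(A₁E₁) + 1/(A₂E₂)].
|α₁ − α₂|·ΔT = 8.4×10⁻⁶ × 190 = 0.001596.
1/(A₁E₁) + 1/(A₂E₂) = 1/(1725×105×10³) + 1/(2400×45×10³) = 1.478×10⁻⁸ N⁻¹.
So P = 0.001596 / 1.478×10⁻⁸ = 108 kN.
σ_{brass} = P/A₁ = 108000/1725 = 62.6 MPa, tensile.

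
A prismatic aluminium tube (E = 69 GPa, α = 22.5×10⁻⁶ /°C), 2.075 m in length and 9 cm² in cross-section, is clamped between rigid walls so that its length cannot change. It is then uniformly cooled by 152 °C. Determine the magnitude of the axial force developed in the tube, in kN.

The ends cannot move, so σ = EαΔT = 69×10³ × 22.5×10⁻⁶ × 152 = 236 MPa.
Axial force P = σA = 236 × 900 = 212400 N = 212.4 kN, tensile.

P ≈ 212 kN (tensile)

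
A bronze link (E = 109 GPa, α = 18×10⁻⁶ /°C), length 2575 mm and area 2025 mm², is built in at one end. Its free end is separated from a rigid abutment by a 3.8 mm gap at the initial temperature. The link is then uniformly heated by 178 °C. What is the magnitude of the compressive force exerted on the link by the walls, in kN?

Unrestrained expansion: δ_free = αΔT L = 18×10⁻⁶ × 178 × 2575 = 8.25 mm.
This exceeds the 3.8 mm gap, so the wall pushes back. The portion of expansion that must be recovered elastically is δ_free − gap = 8.25 − 3.8 = 4.45 mm.
So σ = E(δ_free − g)/L = 109×10³ × 4.45/2575 = 188.4 MPa.
Force on the wall = σA = 188.4 × 2025 mm² = 381.5 kN.

P ≈ 381 kN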